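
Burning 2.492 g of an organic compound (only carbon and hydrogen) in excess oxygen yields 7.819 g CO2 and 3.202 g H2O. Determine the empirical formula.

mol C = 7.819 / 44.01 = 0.1777; mass C = 0.1777 × 12.01 = 2.134 g
mol H = 2 × (3.202 / 18.02) = 0.3554; mass H = 0.3554 × 1.008 = 0.3582 g
Divide by the smallest (0.1777 mol C): C 1.000, H 2.000
≈ 1:2 → CH2

CH2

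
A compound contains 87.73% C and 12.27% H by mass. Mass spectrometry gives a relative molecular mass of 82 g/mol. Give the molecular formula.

C6H10

Assume 100 g: 87.73 g C, 12.27 g H.
C: 87.73 g ÷ 12.01 g/mol = 7.305 mol
H: 12.27 g ÷ 1.008 g/mol = 12.17 mol
Divide by the smallest (7.305 mol C): C 1.000, H 1.666
×3: C 3.00, H 5.00 → C3H5
Empirical-formula mass = 41.07 g/mol
n = 82 / 41.07 = 2.00 ≈ 2
Molecular formula = (C3H5)×2 = C6H10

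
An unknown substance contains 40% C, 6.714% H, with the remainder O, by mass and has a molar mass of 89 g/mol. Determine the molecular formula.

C3H6O3

Assume 100 g: 40 g C, 6.714 g H, 53.286 g O.
n(C) = 40/12.01 = 3.331, n(H) = 6.714/1.008 = 6.661, n(O) = 53.286/16.00 = 3.33
Ratios (÷ 3.33): C 1.000, H 2.000, O 1.000
→ CH2O
Empirical-formula mass = 30.03 g/mol
n = 89 / 30.03 = 2.96 ≈ 3
Molecular formula = (CH2O)×3 = C3H6O3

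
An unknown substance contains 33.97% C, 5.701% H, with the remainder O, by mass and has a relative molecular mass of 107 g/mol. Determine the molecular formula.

C3H6O4

Assume 100 g: 33.97 g C, 5.701 g H, 60.329 g O.
C: 33.97 g ÷ 12.01 g/mol = 2.828 mol
H: 5.701 g ÷ 1.008 g/mol = 5.656 mol
O: 60.329 g ÷ 16.00 g/mol = 3.771 mol
Ratios (÷ 2.828): C 1.000, H 2.000, O 1.333
×3: C 3.00, H 6.00, O 4.00 → C3H6O4
Empirical-formula mass = 106.08 g/mol
n = 107 / 106.08 = 1.01 ≈ 1
Molecular formula = empirical formula = C3H6O4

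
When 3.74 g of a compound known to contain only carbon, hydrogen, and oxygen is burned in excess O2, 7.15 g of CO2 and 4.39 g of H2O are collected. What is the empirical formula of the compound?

C2H6O

mol C = 7.15 / 44.01 = 0.1625; mass C = 0.1625 × 12.01 = 1.951 g
mol H = 2 × (4.39 / 18.02) = 0.4872; mass H = 0.4872 × 1.008 = 0.4911 g
mass O = 3.74 − (2.442) = 1.298 g → mol O = 0.08111
Ratios (÷ 0.08111): C 2.003, H 6.007, O 1.000
→ C2H6O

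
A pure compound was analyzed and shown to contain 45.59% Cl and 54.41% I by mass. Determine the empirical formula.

Assume 100 g: 45.59 g Cl, 54.41 g I.
n(Cl) = 45.59/35.45 = 1.286, n(I) = 54.41/126.90 = 0.4288
Divide by the smallest (0.4288 mol I): Cl 2.999, I 1.000
≈ 3:1 → Cl3I

Cl3I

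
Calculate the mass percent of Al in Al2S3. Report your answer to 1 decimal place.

Molar mass = 2(26.98) + 3(32.07) = 150.170 g/mol
Mass of Al per mole = 2 × 26.98 = 53.960 g
% Al = 53.960 / 150.170 × 100 = 35.9%

35.9%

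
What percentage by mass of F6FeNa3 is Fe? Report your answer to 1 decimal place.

Molar mass = 6(19.00) + 1(55.85) + 3(22.99) = 238.820 g/mol
Mass of Fe per mole = 1 × 55.85 = 55.850 g
% Fe = 55.850 / 238.820 × 100 = 23.4%

23.4%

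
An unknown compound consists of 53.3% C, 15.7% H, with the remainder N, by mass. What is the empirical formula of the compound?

C2H7N

Assume 100 g: 53.3 g C, 15.7 g H, 31 g N.
n(C) = 53.3/12.01 = 4.438, n(H) = 15.7/1.008 = 15.58, n(N) = 31/14.01 = 2.213
Ratios (÷ 2.213): C 2.006, H 7.039, N 1.000
≈ 2:7:1 → C2H7N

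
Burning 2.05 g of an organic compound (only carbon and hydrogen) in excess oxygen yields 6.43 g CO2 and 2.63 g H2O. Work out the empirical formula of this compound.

CH2

mol C = 6.43 / 44.01 = 0.1461; mass C = 0.1461 × 12.01 = 1.755 g
mol H = 2 × (2.63 / 18.02) = 0.2919; mass H = 0.2919 × 1.008 = 0.2942 g
Divide by the smallest (0.1461 mol C): C 1.000, H 1.998
Ratio ≈ 1:2, so the empirical formula is CH2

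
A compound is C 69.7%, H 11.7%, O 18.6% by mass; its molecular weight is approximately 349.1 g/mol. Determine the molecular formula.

C20H40O4

Assume 100 g: 69.7 g C, 11.7 g H, 18.6 g O.
C: 69.7 g ÷ 12.01 g/mol = 5.803 mol
H: 11.7 g ÷ 1.008 g/mol = 11.61 mol
O: 18.6 g ÷ 16.00 g/mol = 1.163 mol
Smallest is O at 1.163 mol; normalising gives C 4.992, H 9.985, O 1.000
≈ 5:10:1 → C5H10O
Empirical-formula mass = 86.13 g/mol
n = 349.1 / 86.13 = 4.05 ≈ 4
Molecular formula = (C5H10O)×4 = C20H40O4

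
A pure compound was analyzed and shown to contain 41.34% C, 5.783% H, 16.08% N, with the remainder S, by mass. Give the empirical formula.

C3H5NS

Assume 100 g: 41.34 g C, 5.783 g H, 16.08 g N, 36.797 g S.
n(C) = 41.34/12.01 = 3.442, n(H) = 5.783/1.008 = 5.737, n(N) = 16.08/14.01 = 1.148, n(S) = 36.797/32.07 = 1.147
Divide by the smallest (1.147 mol S): C 3.000, H 5.000, N 1.000, S 1.000
Ratio ≈ 3:5:1:1, so the empirical formula is C3H5NS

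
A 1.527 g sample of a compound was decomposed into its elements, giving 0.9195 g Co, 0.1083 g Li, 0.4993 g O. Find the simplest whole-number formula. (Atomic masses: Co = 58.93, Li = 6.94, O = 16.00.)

CoLiO2

Moles — Co: 0.9195 / 58.93 = 0.0156 mol; Li: 0.1083 / 6.94 = 0.01561 mol; O: 0.4993 / 16.00 = 0.03121 mol
Divide by the smallest (0.0156 mol Co): Co 1.000, Li 1.000, O 2.000
→ CoLiO2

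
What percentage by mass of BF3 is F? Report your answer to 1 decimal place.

84.1%

Molar mass = 1(10.81) + 3(19.00) = 67.810 g/mol
Mass of F per mole = 3 × 19.00 = 57.000 g
% F = 57.000 / 67.810 × 100 = 84.1%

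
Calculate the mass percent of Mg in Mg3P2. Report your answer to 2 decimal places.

54.07%

Molar mass = 3(24.31) + 2(30.97) = 134.870 g/mol
Mass of Mg per mole = 3 × 24.31 = 72.930 g
% Mg = 72.930 / 134.870 × 100 = 54.07%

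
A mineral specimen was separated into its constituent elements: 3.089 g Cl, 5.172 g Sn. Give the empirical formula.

n(Cl) = 3.089/35.45 = 0.08714, n(Sn) = 5.172/118.71 = 0.04357
Ratios (÷ 0.04357): Cl 2.000, Sn 1.000
≈ 2:1 → Cl2Sn

Cl2Sn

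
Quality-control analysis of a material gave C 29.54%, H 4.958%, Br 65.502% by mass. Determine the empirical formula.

C3H6Br

Assume 100 g: 29.54 g C, 4.958 g H, 65.502 g Br.
C: 29.54 g ÷ 12.01 g/mol = 2.46 mol
H: 4.958 g ÷ 1.008 g/mol = 4.919 mol
Br: 65.502 g ÷ 79.90 g/mol = 0.8198 mol
Divide by the smallest (0.8198 mol Br): C 3.000, H 6.000, Br 1.000
≈ 3:6:1 → C3H6Br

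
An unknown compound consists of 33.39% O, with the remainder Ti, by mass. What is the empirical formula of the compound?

O3Ti2

Assume 100 g: 33.39 g O, 66.61 g Ti.
Moles — O: 33.39 / 16.00 = 2.087 mol; Ti: 66.61 / 47.87 = 1.391 mol
Divide by the smallest (1.391 mol Ti): O 1.500, Ti 1.000
Multiply by 2: O 3.00, Ti 2.00 → O3Ti2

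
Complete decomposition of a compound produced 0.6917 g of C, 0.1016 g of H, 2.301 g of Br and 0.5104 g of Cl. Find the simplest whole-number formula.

C4H7Br2Cl

n(C) = 0.6917/12.01 = 0.05759, n(H) = 0.1016/1.008 = 0.1008, n(Br) = 2.301/79.90 = 0.0288, n(Cl) = 0.5104/35.45 = 0.0144
Ratios (÷ 0.0144): C 4.000, H 7.001, Br 2.000, Cl 1.000
Ratio ≈ 4:7:2:1, so the empirical formula is C4H7Br2Cl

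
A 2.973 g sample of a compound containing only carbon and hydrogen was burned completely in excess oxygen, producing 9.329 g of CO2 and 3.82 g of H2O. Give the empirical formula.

mol C = 9.329 / 44.01 = 0.2120; mass C = 0.2120 × 12.01 = 2.546 g
mol H = 2 × (3.82 / 18.02) = 0.4240; mass H = 0.4240 × 1.008 = 0.4274 g
Divide by the smallest (0.212 mol C): C 1.000, H 2.000
≈ 1:2 → CH2

CH2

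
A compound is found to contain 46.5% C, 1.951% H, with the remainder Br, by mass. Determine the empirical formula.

C6H3Br

Assume 100 g: 46.5 g C, 1.951 g H, 51.549 g Br.
Moles — C: 46.5 / 12.01 = 3.872 mol; H: 1.951 / 1.008 = 1.936 mol; Br: 51.549 / 79.90 = 0.6452 mol
Divide by the smallest (0.6452 mol Br): C 6.001, H 3.000, Br 1.000
≈ 6:3:1 → C6H3Br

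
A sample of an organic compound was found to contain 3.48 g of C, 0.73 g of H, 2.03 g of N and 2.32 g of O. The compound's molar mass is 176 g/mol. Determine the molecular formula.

n(C) = 3.48/12.01 = 0.2898, n(H) = 0.73/1.008 = 0.7242, n(N) = 2.03/14.01 = 0.1449, n(O) = 2.32/16.00 = 0.145
Ratios (÷ 0.1449): C 2.000, H 4.998, N 1.000, O 1.001
Ratio ≈ 2:5:1:1, so the empirical formula is C2H5NO
Empirical-formula mass = 59.07 g/mol
n = 176 / 59.07 = 2.98 ≈ 3
Molecular formula = (C2H5NO)×3 = C6H15N3O3

C6H15N3O3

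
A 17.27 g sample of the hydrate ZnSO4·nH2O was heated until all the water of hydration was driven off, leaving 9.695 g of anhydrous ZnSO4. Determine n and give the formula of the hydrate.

ZnSO4·7H2O

Mass of water lost = 17.27 − 9.695 = 7.575 g → 7.575 / 18.02 = 0.4204 mol H2O
Molar mass of ZnSO4 = 161.45 g/mol → mol ZnSO4 = 9.695 / 161.45 = 0.06005
n = 0.4204 / 0.06005 = 7.00 ≈ 7 → ZnSO4·7H2O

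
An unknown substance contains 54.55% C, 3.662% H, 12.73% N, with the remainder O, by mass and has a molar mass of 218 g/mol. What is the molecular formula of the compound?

C10H8N2O4

Assume 100 g: 54.55 g C, 3.662 g H, 12.73 g N, 29.058 g O.
n(C) = 54.55/12.01 = 4.542, n(H) = 3.662/1.008 = 3.633, n(N) = 12.73/14.01 = 0.9086, n(O) = 29.058/16.00 = 1.816
Divide by the smallest (0.9086 mol N): C 4.999, H 3.998, N 1.000, O 1.999
≈ 5:4:1:2 → C5H4NO2
Empirical-formula mass = 110.09 g/mol
n = 218 / 110.09 = 1.98 ≈ 2
Molecular formula = (C5H4NO2)×2 = C10H8N2O4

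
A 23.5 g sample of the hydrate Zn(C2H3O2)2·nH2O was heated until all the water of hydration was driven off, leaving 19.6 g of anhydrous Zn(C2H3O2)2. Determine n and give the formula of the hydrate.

Mass of water lost = 23.5 − 19.6 = 3.9 g → 3.9 / 18.02 = 0.2164 mol H2O
Molar mass of Zn(C2H3O2)2 = 183.47 g/mol → mol Zn(C2H3O2)2 = 19.6 / 183.47 = 0.1068
n = 0.2164 / 0.1068 = 2.03 ≈ 2 → Zn(C2H3O2)2·2H2O

Zn(C2H3O2)2·2H2O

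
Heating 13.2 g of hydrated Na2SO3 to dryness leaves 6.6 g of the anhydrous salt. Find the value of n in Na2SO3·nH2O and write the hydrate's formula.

Mass of water lost = 13.2 − 6.6 = 6.6 g → 6.6 / 18.02 = 0.3663 mol H2O
Molar mass of Na2SO3 = 126.05 g/mol → mol Na2SO3 = 6.6 / 126.05 = 0.05236
n = 0.3663 / 0.05236 = 7.00 ≈ 7 → Na2SO3·7H2O

Na2SO3·7H2O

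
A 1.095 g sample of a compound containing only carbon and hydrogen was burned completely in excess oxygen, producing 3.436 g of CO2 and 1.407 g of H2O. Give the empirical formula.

mol C = 3.436 / 44.01 = 0.07807; mass C = 0.07807 × 12.01 = 0.9377 g
mol H = 2 × (1.407 / 18.02) = 0.1562; mass H = 0.1562 × 1.008 = 0.1574 g
Ratios (÷ 0.07807): C 1.000, H 2.000
→ CH2

CH2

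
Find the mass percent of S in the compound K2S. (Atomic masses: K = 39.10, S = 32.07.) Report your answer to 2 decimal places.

29.08%

Molar mass = 2(39.10) + 1(32.07) = 110.270 g/mol
Mass of S per mole = 1 × 32.07 = 32.070 g
% S = 32.070 / 110.270 × 100 = 29.08%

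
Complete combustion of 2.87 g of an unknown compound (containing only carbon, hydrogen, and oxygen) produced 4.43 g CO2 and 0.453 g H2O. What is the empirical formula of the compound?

mol C = 4.43 / 44.01 = 0.1007; mass C = 0.1007 × 12.01 = 1.209 g
mol H = 2 × (0.453 / 18.02) = 0.05028; mass H = 0.05028 × 1.008 = 0.05068 g
mass O = 2.87 − (1.260) = 1.610 g → mol O = 0.1007
Ratios (÷ 0.05028): C 2.002, H 1.000, O 2.002
Ratio ≈ 2:1:2, so the empirical formula is C2HO2

C2HO2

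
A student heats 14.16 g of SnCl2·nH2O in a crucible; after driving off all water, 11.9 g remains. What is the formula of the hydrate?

SnCl2·2H2O

Mass of water lost = 14.16 − 11.9 = 2.26 g → 2.26 / 18.02 = 0.1254 mol H2O
Molar mass of SnCl2 = 189.61 g/mol → mol SnCl2 = 11.9 / 189.61 = 0.06276
n = 0.1254 / 0.06276 = 2.00 ≈ 2 → SnCl2·2H2O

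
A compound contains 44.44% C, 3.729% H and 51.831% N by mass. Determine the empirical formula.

CHN

Assume 100 g: 44.44 g C, 3.729 g H, 51.831 g N.
n(C) = 44.44/12.01 = 3.7, n(H) = 3.729/1.008 = 3.699, n(N) = 51.831/14.01 = 3.7
Smallest is H at 3.699 mol; normalising gives C 1.000, H 1.000, N 1.000
≈ 1:1:1 → CHN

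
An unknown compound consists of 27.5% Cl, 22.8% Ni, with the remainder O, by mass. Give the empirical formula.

Assume 100 g: 27.5 g Cl, 22.8 g Ni, 49.7 g O.
n(Cl) = 27.5/35.45 = 0.7757, n(Ni) = 22.8/58.69 = 0.3885, n(O) = 49.7/16.00 = 3.106
Divide by the smallest (0.3885 mol Ni): Cl 1.997, Ni 1.000, O 7.996
Ratio ≈ 2:1:8, so the empirical formula is Cl2NiO8

Cl2NiO8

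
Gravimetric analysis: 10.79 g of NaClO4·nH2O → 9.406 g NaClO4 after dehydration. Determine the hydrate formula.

NaClO4·H2O

Mass of water lost = 10.79 − 9.406 = 1.384 g → 1.384 / 18.02 = 0.0768 mol H2O
Molar mass of NaClO4 = 122.44 g/mol → mol NaClO4 = 9.406 / 122.44 = 0.07682
n = 0.0768 / 0.07682 = 1.00 ≈ 1 → NaClO4·H2O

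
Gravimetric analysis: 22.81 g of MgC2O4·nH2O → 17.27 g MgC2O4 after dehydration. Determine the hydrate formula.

Mass of water lost = 22.81 − 17.27 = 5.54 g → 5.54 / 18.02 = 0.3074 mol H2O
Molar mass of MgC2O4 = 112.33 g/mol → mol MgC2O4 = 17.27 / 112.33 = 0.1537
n = 0.3074 / 0.1537 = 2.00 ≈ 2 → MgC2O4·2H2O

MgC2O4·2H2O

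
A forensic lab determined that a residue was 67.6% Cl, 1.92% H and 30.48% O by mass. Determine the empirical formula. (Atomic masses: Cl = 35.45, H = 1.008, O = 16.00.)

ClHO

Assume 100 g: 67.6 g Cl, 1.92 g H, 30.48 g O.
Cl: 67.6 g ÷ 35.45 g/mol = 1.907 mol
H: 1.92 g ÷ 1.008 g/mol = 1.905 mol
O: 30.48 g ÷ 16.00 g/mol = 1.905 mol
Ratios (÷ 1.905): Cl 1.001, H 1.000, O 1.000
Ratio ≈ 1:1:1, so the empirical formula is ClHO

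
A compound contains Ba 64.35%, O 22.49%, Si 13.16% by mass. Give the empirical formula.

BaO3Si

Assume 100 g: 64.35 g Ba, 22.49 g O, 13.16 g Si.
Moles — Ba: 64.35 / 137.33 = 0.4686 mol; O: 22.49 / 16.00 = 1.406 mol; Si: 13.16 / 28.09 = 0.4685 mol
Smallest is Si at 0.4685 mol; normalising gives Ba 1.000, O 3.000, Si 1.000
≈ 1:3:1 → BaO3Si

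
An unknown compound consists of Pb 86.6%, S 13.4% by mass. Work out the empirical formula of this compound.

PbS

Assume 100 g: 86.6 g Pb, 13.4 g S.
Pb: 86.6 g ÷ 207.2 g/mol = 0.418 mol
S: 13.4 g ÷ 32.07 g/mol = 0.4178 mol
Divide by the smallest (0.4178 mol S): Pb 1.000, S 1.000
Ratio ≈ 1:1, so the empirical formula is PbS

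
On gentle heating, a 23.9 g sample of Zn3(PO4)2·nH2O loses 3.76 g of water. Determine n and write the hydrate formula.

Zn3(PO4)2·4H2O

Mass of anhydrous Zn3(PO4)2 = 23.9 − 3.76 = 20.14 g
mol H2O = 3.76 / 18.02 = 0.2087
Molar mass of Zn3(PO4)2 = 386.08 g/mol → mol Zn3(PO4)2 = 20.14 / 386.08 = 0.05217
n = 0.2087 / 0.05217 = 4.00 ≈ 4 → Zn3(PO4)2·4H2O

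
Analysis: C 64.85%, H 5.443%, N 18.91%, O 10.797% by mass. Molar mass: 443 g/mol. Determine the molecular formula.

C24H24N6O3

Assume 100 g: 64.85 g C, 5.443 g H, 18.91 g N, 10.797 g O.
C: 64.85 g ÷ 12.01 g/mol = 5.4 mol
H: 5.443 g ÷ 1.008 g/mol = 5.4 mol
N: 18.91 g ÷ 14.01 g/mol = 1.35 mol
O: 10.797 g ÷ 16.00 g/mol = 0.6748 mol
Smallest is O at 0.6748 mol; normalising gives C 8.002, H 8.002, N 2.000, O 1.000
≈ 8:8:2:1 → C8H8N2O
Empirical-formula mass = 148.16 g/mol
n = 443 / 148.16 = 2.99 ≈ 3
Molecular formula = (C8H8N2O)×3 = C24H24N6O3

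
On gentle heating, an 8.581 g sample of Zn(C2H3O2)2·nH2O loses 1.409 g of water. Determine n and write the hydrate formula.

Mass of anhydrous Zn(C2H3O2)2 = 8.581 − 1.409 = 7.172 g
mol H2O = 1.409 / 18.02 = 0.07819
Molar mass of Zn(C2H3O2)2 = 183.47 g/mol → mol Zn(C2H3O2)2 = 7.172 / 183.47 = 0.03909
n = 0.07819 / 0.03909 = 2.00 ≈ 2 → Zn(C2H3O2)2·2H2O

Zn(C2H3O2)2·2H2O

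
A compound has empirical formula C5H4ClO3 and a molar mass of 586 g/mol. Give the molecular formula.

C20H16Cl4O12

Empirical-formula mass = 147.53 g/mol
n = 586 / 147.53 = 3.97 ≈ 4
Molecular formula = (C5H4ClO3)4 = C20H16Cl4O12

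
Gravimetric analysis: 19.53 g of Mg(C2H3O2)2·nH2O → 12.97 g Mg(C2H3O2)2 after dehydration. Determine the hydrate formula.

Mg(C2H3O2)2·4H2O

Mass of water lost = 19.53 − 12.97 = 6.56 g → 6.56 / 18.02 = 0.364 mol H2O
Molar mass of Mg(C2H3O2)2 = 142.40 g/mol → mol Mg(C2H3O2)2 = 12.97 / 142.40 = 0.09108
n = 0.364 / 0.09108 = 4.00 ≈ 4 → Mg(C2H3O2)2·4H2O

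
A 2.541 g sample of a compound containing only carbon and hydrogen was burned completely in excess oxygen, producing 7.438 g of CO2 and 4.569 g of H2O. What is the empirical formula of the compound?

CH3

mol C = 7.438 / 44.01 = 0.1690; mass C = 0.1690 × 12.01 = 2.030 g
mol H = 2 × (4.569 / 18.02) = 0.5071; mass H = 0.5071 × 1.008 = 0.5112 g
Divide by the smallest (0.169 mol C): C 1.000, H 3.000
→ CH3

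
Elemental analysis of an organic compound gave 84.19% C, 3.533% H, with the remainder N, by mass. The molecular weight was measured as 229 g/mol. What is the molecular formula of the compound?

C16H8N2

Assume 100 g: 84.19 g C, 3.533 g H, 12.277 g N.
n(C) = 84.19/12.01 = 7.01, n(H) = 3.533/1.008 = 3.505, n(N) = 12.277/14.01 = 0.8763
Divide by the smallest (0.8763 mol N): C 8.000, H 4.000, N 1.000
≈ 8:4:1 → C8H4N
Empirical-formula mass = 114.12 g/mol
n = 229 / 114.12 = 2.01 ≈ 2
Molecular formula = (C8H4N)×2 = C16H8N2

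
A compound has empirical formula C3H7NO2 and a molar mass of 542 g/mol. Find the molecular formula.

Empirical-formula mass = 89.10 g/mol
n = 542 / 89.10 = 6.08 ≈ 6
Molecular formula = (C3H7NO2)6 = C18H42N6O12

C18H42N6O12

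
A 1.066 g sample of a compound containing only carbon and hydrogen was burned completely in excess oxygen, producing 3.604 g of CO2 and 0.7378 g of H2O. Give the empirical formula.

mol C = 3.604 / 44.01 = 0.08189; mass C = 0.08189 × 12.01 = 0.9835 g
mol H = 2 × (0.7378 / 18.02) = 0.08189; mass H = 0.08189 × 1.008 = 0.08254 g
Smallest is H at 0.08189 mol; normalising gives C 1.000, H 1.000
→ CH

CH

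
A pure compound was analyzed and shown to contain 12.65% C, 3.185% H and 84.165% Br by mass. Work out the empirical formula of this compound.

CH3Br

Assume 100 g: 12.65 g C, 3.185 g H, 84.165 g Br.
Moles — C: 12.65 / 12.01 = 1.053 mol; H: 3.185 / 1.008 = 3.16 mol; Br: 84.165 / 79.90 = 1.053 mol
Smallest is C at 1.053 mol; normalising gives C 1.000, H 3.000, Br 1.000
≈ 1:3:1 → CH3Br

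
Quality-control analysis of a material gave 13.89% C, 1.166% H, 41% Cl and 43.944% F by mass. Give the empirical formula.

Assume 100 g: 13.89 g C, 1.166 g H, 41 g Cl, 43.944 g F.
C: 13.89 g ÷ 12.01 g/mol = 1.157 mol
H: 1.166 g ÷ 1.008 g/mol = 1.157 mol
Cl: 41 g ÷ 35.45 g/mol = 1.157 mol
F: 43.944 g ÷ 19.00 g/mol = 2.313 mol
Divide by the smallest (1.157 mol C): C 1.000, H 1.000, Cl 1.000, F 2.000
→ CHClF2

CHClF2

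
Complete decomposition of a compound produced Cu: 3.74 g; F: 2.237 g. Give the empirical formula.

CuF2

Cu: 3.74 g ÷ 63.55 g/mol = 0.05885 mol
F: 2.237 g ÷ 19.00 g/mol = 0.1177 mol
Divide by the smallest (0.05885 mol Cu): Cu 1.000, F 2.001
→ CuF2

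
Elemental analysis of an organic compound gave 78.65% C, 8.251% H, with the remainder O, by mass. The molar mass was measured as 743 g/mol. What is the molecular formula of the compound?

Assume 100 g: 78.65 g C, 8.251 g H, 13.099 g O.
C: 78.65 g ÷ 12.01 g/mol = 6.549 mol
H: 8.251 g ÷ 1.008 g/mol = 8.186 mol
O: 13.099 g ÷ 16.00 g/mol = 0.8187 mol
Divide by the smallest (0.8187 mol O): C 7.999, H 9.998, O 1.000
→ C8H10O
Empirical-formula mass = 122.16 g/mol
n = 743 / 122.16 = 6.08 ≈ 6
Molecular formula = (C8H10O)×6 = C48H60O6

C48H60O6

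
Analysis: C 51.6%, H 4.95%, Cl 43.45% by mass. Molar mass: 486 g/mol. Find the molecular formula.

Assume 100 g: 51.6 g C, 4.95 g H, 43.45 g Cl.
C: 51.6 g ÷ 12.01 g/mol = 4.296 mol
H: 4.95 g ÷ 1.008 g/mol = 4.911 mol
Cl: 43.45 g ÷ 35.45 g/mol = 1.226 mol
Ratios (÷ 1.226): C 3.505, H 4.007, Cl 1.000
×2: C 7.01, H 8.01, Cl 2.00 → C7H8Cl2
Empirical-formula mass = 163.03 g/mol
n = 486 / 163.03 = 2.98 ≈ 3
Molecular formula = (C7H8Cl2)×3 = C21H24Cl6

C21H24Cl6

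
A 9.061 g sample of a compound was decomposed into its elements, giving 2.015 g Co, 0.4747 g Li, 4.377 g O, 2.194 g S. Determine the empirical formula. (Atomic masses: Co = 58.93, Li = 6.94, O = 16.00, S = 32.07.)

CoLi2O8S2

Moles — Co: 2.015 / 58.93 = 0.03419 mol; Li: 0.4747 / 6.94 = 0.0684 mol; O: 4.377 / 16.00 = 0.2736 mol; S: 2.194 / 32.07 = 0.06841 mol
Smallest is Co at 0.03419 mol; normalising gives Co 1.000, Li 2.000, O 8.001, S 2.001
Ratio ≈ 1:2:8:2, so the empirical formula is CoLi2O8S2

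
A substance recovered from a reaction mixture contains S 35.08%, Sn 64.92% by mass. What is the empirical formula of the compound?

S2Sn

Assume 100 g: 35.08 g S, 64.92 g Sn.
Moles — S: 35.08 / 32.07 = 1.094 mol; Sn: 64.92 / 118.71 = 0.5469 mol
Divide by the smallest (0.5469 mol Sn): S 2.000, Sn 1.000
Ratio ≈ 2:1, so the empirical formula is S2Sn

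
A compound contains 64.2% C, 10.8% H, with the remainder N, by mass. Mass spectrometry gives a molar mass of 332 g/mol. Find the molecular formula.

Assume 100 g: 64.2 g C, 10.8 g H, 25 g N.
Moles — C: 64.2 / 12.01 = 5.346 mol; H: 10.8 / 1.008 = 10.71 mol; N: 25 / 14.01 = 1.784 mol
Divide by the smallest (1.784 mol N): C 2.996, H 6.004, N 1.000
≈ 3:6:1 → C3H6N
Empirical-formula mass = 56.09 g/mol
n = 332 / 56.09 = 5.92 ≈ 6
Molecular formula = (C3H6N)×6 = C18H36N6

C18H36N6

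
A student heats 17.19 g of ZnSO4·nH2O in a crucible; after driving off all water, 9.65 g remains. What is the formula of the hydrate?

Mass of water lost = 17.19 − 9.65 = 7.54 g → 7.54 / 18.02 = 0.4184 mol H2O
Molar mass of ZnSO4 = 161.45 g/mol → mol ZnSO4 = 9.65 / 161.45 = 0.05977
n = 0.4184 / 0.05977 = 7.00 ≈ 7 → ZnSO4·7H2O

ZnSO4·7H2O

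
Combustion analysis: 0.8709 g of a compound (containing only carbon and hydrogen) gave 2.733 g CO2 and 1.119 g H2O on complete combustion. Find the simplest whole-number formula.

CH2

mol C = 2.733 / 44.01 = 0.06210; mass C = 0.06210 × 12.01 = 0.7458 g
mol H = 2 × (1.119 / 18.02) = 0.1242; mass H = 0.1242 × 1.008 = 0.1252 g
Smallest is C at 0.0621 mol; normalising gives C 1.000, H 2.000
≈ 1:2 → CH2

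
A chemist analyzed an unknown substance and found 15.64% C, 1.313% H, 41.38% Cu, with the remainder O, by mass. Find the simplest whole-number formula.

C2H2CuO4

Assume 100 g: 15.64 g C, 1.313 g H, 41.38 g Cu, 41.667 g O.
C: 15.64 g ÷ 12.01 g/mol = 1.302 mol
H: 1.313 g ÷ 1.008 g/mol = 1.303 mol
Cu: 41.38 g ÷ 63.55 g/mol = 0.6511 mol
O: 41.667 g ÷ 16.00 g/mol = 2.604 mol
Ratios (÷ 0.6511): C 2.000, H 2.000, Cu 1.000, O 3.999
Ratio ≈ 2:2:1:4, so the empirical formula is C2H2CuO4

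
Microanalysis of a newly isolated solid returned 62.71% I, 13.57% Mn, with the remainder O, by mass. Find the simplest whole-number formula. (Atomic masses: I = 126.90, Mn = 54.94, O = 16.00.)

Assume 100 g: 62.71 g I, 13.57 g Mn, 23.72 g O.
Moles — I: 62.71 / 126.90 = 0.4942 mol; Mn: 13.57 / 54.94 = 0.247 mol; O: 23.72 / 16.00 = 1.482 mol
Divide by the smallest (0.247 mol Mn): I 2.001, Mn 1.000, O 6.002
→ I2MnO6

I2MnO6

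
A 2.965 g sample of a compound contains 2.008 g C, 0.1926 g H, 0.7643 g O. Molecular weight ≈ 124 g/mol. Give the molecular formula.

Moles — C: 2.008 / 12.01 = 0.1672 mol; H: 0.1926 / 1.008 = 0.1911 mol; O: 0.7643 / 16.00 = 0.04777 mol
Ratios (÷ 0.04777): C 3.500, H 4.000, O 1.000
×2: C 7.00, H 8.00, O 2.00 → C7H8O2
Empirical-formula mass = 124.13 g/mol
n = 124 / 124.13 = 1.00 ≈ 1
Molecular formula = empirical formula = C7H8O2

C7H8O2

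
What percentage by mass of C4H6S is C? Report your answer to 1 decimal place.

55.8%

Molar mass = 4(12.01) + 6(1.008) + 1(32.07) = 86.158 g/mol
Mass of C per mole = 4 × 12.01 = 48.040 g
% C = 48.040 / 86.158 × 100 = 55.8%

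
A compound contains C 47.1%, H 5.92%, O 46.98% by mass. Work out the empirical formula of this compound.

C4H6O3

Assume 100 g: 47.1 g C, 5.92 g H, 46.98 g O.
C: 47.1 g ÷ 12.01 g/mol = 3.922 mol
H: 5.92 g ÷ 1.008 g/mol = 5.873 mol
O: 46.98 g ÷ 16.00 g/mol = 2.936 mol
Smallest is O at 2.936 mol; normalising gives C 1.336, H 2.000, O 1.000
×3: C 4.01, H 6.00, O 3.00 → C4H6O3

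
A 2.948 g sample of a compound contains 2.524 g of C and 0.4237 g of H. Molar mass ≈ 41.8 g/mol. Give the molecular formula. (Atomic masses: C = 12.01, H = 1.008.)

C: 2.524 g ÷ 12.01 g/mol = 0.2102 mol
H: 0.4237 g ÷ 1.008 g/mol = 0.4203 mol
Divide by the smallest (0.2102 mol C): C 1.000, H 2.000
→ CH2
Empirical-formula mass = 14.03 g/mol
n = 41.8 / 14.03 = 2.98 ≈ 3
Molecular formula = (CH2)×3 = C3H6

C3H6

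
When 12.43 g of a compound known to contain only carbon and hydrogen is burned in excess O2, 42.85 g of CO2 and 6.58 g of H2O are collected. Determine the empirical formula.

mol C = 42.85 / 44.01 = 0.9736; mass C = 0.9736 × 12.01 = 11.69 g
mol H = 2 × (6.58 / 18.02) = 0.7303; mass H = 0.7303 × 1.008 = 0.7361 g
Smallest is H at 0.7303 mol; normalising gives C 1.333, H 1.000
Multiply by 3: C 4.00, H 3.00 → C4H3

C4H3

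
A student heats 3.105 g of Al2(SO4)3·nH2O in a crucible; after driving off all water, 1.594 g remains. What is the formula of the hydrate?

Al2(SO4)3·18H2O

Mass of water lost = 3.105 − 1.594 = 1.511 g → 1.511 / 18.02 = 0.08385 mol H2O
Molar mass of Al2(SO4)3 = 342.17 g/mol → mol Al2(SO4)3 = 1.594 / 342.17 = 0.004659
n = 0.08385 / 0.004659 = 18.00 ≈ 18 → Al2(SO4)3·18H2O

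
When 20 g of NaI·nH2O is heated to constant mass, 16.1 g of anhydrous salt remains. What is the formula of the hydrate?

Mass of water lost = 20 − 16.1 = 3.9 g → 3.9 / 18.02 = 0.2164 mol H2O
Molar mass of NaI = 149.89 g/mol → mol NaI = 16.1 / 149.89 = 0.1074
n = 0.2164 / 0.1074 = 2.01 ≈ 2 → NaI·2H2O

NaI·2H2O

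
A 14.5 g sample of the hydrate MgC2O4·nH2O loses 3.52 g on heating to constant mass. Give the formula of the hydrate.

Mass of anhydrous MgC2O4 = 14.5 − 3.52 = 10.98 g
mol H2O = 3.52 / 18.02 = 0.1953
Molar mass of MgC2O4 = 112.33 g/mol → mol MgC2O4 = 10.98 / 112.33 = 0.09775
n = 0.1953 / 0.09775 = 2.00 ≈ 2 → MgC2O4·2H2O

MgC2O4·2H2O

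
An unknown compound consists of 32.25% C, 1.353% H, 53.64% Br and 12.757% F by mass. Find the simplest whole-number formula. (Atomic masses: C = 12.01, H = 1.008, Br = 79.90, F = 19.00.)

Assume 100 g: 32.25 g C, 1.353 g H, 53.64 g Br, 12.757 g F.
n(C) = 32.25/12.01 = 2.685, n(H) = 1.353/1.008 = 1.342, n(Br) = 53.64/79.90 = 0.6713, n(F) = 12.757/19.00 = 0.6714
Divide by the smallest (0.6713 mol Br): C 4.000, H 1.999, Br 1.000, F 1.000
Ratio ≈ 4:2:1:1, so the empirical formula is C4H2BrF

C4H2BrF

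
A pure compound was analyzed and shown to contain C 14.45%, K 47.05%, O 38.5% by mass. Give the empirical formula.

Assume 100 g: 14.45 g C, 47.05 g K, 38.5 g O.
n(C) = 14.45/12.01 = 1.203, n(K) = 47.05/39.10 = 1.203, n(O) = 38.5/16.00 = 2.406
Ratios (÷ 1.203): C 1.000, K 1.000, O 2.000
Ratio ≈ 1:1:2, so the empirical formula is CKO2

CKO2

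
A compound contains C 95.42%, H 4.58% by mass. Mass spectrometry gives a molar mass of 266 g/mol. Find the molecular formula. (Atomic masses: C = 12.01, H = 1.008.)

C21H12

Assume 100 g: 95.42 g C, 4.58 g H.
Moles — C: 95.42 / 12.01 = 7.945 mol; H: 4.58 / 1.008 = 4.544 mol
Smallest is H at 4.544 mol; normalising gives C 1.749, H 1.000
Scaling by 4: C 6.99, H 4.00 → C7H4
Empirical-formula mass = 88.10 g/mol
n = 266 / 88.10 = 3.02 ≈ 3
Molecular formula = (C7H4)×3 = C21H12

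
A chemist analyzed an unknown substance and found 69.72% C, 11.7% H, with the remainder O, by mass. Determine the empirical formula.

Assume 100 g: 69.72 g C, 11.7 g H, 18.58 g O.
Moles — C: 69.72 / 12.01 = 5.805 mol; H: 11.7 / 1.008 = 11.61 mol; O: 18.58 / 16.00 = 1.161 mol
Ratios (÷ 1.161): C 4.999, H 9.995, O 1.000
Ratio ≈ 5:10:1, so the empirical formula is C5H10O

C5H10O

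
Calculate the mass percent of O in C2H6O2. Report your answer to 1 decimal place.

Molar mass = 2(12.01) + 6(1.008) + 2(16.00) = 62.068 g/mol
Mass of O per mole = 2 × 16.00 = 32.000 g
% O = 32.000 / 62.068 × 100 = 51.6%

51.6%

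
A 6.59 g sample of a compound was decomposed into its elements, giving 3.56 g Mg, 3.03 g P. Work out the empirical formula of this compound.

n(Mg) = 3.56/24.31 = 0.1464, n(P) = 3.03/30.97 = 0.09784
Smallest is P at 0.09784 mol; normalising gives Mg 1.497, P 1.000
×2: Mg 2.99, P 2.00 → Mg3P2

Mg3P2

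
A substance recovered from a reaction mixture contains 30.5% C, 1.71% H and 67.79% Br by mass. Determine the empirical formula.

C3H2Br

Assume 100 g: 30.5 g C, 1.71 g H, 67.79 g Br.
Moles — C: 30.5 / 12.01 = 2.54 mol; H: 1.71 / 1.008 = 1.696 mol; Br: 67.79 / 79.90 = 0.8484 mol
Divide by the smallest (0.8484 mol Br): C 2.993, H 1.999, Br 1.000
≈ 3:2:1 → C3H2Br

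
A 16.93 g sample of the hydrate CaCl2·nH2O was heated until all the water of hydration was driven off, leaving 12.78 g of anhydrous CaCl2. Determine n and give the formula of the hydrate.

Mass of water lost = 16.93 − 12.78 = 4.15 g → 4.15 / 18.02 = 0.2303 mol H2O
Molar mass of CaCl2 = 110.98 g/mol → mol CaCl2 = 12.78 / 110.98 = 0.1152
n = 0.2303 / 0.1152 = 2.00 ≈ 2 → CaCl2·2H2O

CaCl2·2H2O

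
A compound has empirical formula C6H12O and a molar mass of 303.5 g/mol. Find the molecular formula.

Empirical-formula mass = 100.16 g/mol
n = 303.5 / 100.16 = 3.03 ≈ 3
Molecular formula = (C6H12O)3 = C18H36O3

C18H36O3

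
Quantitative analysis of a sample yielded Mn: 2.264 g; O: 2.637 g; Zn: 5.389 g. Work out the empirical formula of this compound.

MnO4Zn2

Mn: 2.264 g ÷ 54.94 g/mol = 0.04121 mol
O: 2.637 g ÷ 16.00 g/mol = 0.1648 mol
Zn: 5.389 g ÷ 65.38 g/mol = 0.08243 mol
Ratios (÷ 0.04121): Mn 1.000, O 3.999, Zn 2.000
≈ 1:4:2 → MnO4Zn2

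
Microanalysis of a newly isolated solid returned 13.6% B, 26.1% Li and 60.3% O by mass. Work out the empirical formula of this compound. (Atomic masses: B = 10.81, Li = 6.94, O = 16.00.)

BLi3O3

Assume 100 g: 13.6 g B, 26.1 g Li, 60.3 g O.
B: 13.6 g ÷ 10.81 g/mol = 1.258 mol
Li: 26.1 g ÷ 6.94 g/mol = 3.761 mol
O: 60.3 g ÷ 16.00 g/mol = 3.769 mol
Smallest is B at 1.258 mol; normalising gives B 1.000, Li 2.989, O 2.996
Ratio ≈ 1:3:3, so the empirical formula is BLi3O3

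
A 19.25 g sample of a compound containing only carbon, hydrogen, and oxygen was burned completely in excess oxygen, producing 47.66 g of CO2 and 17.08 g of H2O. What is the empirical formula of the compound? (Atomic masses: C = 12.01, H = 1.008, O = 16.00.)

C4H7O

mol C = 47.66 / 44.01 = 1.083; mass C = 1.083 × 12.01 = 13.01 g
mol H = 2 × (17.08 / 18.02) = 1.896; mass H = 1.896 × 1.008 = 1.911 g
mass O = 19.25 − (14.92) = 4.333 g → mol O = 0.2708
Ratios (÷ 0.2708): C 3.999, H 7.000, O 1.000
≈ 4:7:1 → C4H7O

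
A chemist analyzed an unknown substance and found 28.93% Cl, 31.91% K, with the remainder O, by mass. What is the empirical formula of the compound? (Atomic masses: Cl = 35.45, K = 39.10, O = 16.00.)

ClKO3

Assume 100 g: 28.93 g Cl, 31.91 g K, 39.16 g O.
Moles — Cl: 28.93 / 35.45 = 0.8161 mol; K: 31.91 / 39.10 = 0.8161 mol; O: 39.16 / 16.00 = 2.447 mol
Divide by the smallest (0.8161 mol Cl): Cl 1.000, K 1.000, O 2.999
≈ 1:1:3 → ClKO3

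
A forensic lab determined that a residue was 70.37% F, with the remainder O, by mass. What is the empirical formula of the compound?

Assume 100 g: 70.37 g F, 29.63 g O.
F: 70.37 g ÷ 19.00 g/mol = 3.704 mol
O: 29.63 g ÷ 16.00 g/mol = 1.852 mol
Smallest is O at 1.852 mol; normalising gives F 2.000, O 1.000
Ratio ≈ 2:1, so the empirical formula is F2O

F2O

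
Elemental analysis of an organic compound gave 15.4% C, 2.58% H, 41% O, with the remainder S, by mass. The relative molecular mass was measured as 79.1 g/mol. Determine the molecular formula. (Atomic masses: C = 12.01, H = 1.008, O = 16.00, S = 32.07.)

CH2O2S

Assume 100 g: 15.4 g C, 2.58 g H, 41 g O, 41.02 g S.
Moles — C: 15.4 / 12.01 = 1.282 mol; H: 2.58 / 1.008 = 2.56 mol; O: 41 / 16.00 = 2.562 mol; S: 41.02 / 32.07 = 1.279 mol
Ratios (÷ 1.279): C 1.002, H 2.001, O 2.003, S 1.000
→ CH2O2S
Empirical-formula mass = 78.10 g/mol
n = 79.1 / 78.10 = 1.01 ≈ 1
Molecular formula = empirical formula = CH2O2S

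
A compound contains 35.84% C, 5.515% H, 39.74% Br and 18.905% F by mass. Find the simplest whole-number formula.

Assume 100 g: 35.84 g C, 5.515 g H, 39.74 g Br, 18.905 g F.
n(C) = 35.84/12.01 = 2.984, n(H) = 5.515/1.008 = 5.471, n(Br) = 39.74/79.90 = 0.4974, n(F) = 18.905/19.00 = 0.995
Divide by the smallest (0.4974 mol Br): C 6.000, H 11.000, Br 1.000, F 2.001
→ C6H11BrF2

C6H11BrF2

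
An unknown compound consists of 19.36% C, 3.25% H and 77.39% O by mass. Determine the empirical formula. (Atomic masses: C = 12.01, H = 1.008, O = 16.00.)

CH2O3

Assume 100 g: 19.36 g C, 3.25 g H, 77.39 g O.
Moles — C: 19.36 / 12.01 = 1.612 mol; H: 3.25 / 1.008 = 3.224 mol; O: 77.39 / 16.00 = 4.837 mol
Divide by the smallest (1.612 mol C): C 1.000, H 2.000, O 3.001
≈ 1:2:3 → CH2O3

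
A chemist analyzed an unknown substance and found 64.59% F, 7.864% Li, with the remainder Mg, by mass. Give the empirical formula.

Assume 100 g: 64.59 g F, 7.864 g Li, 27.546 g Mg.
n(F) = 64.59/19.00 = 3.399, n(Li) = 7.864/6.94 = 1.133, n(Mg) = 27.546/24.31 = 1.133
Ratios (÷ 1.133): F 3.000, Li 1.000, Mg 1.000
Ratio ≈ 3:1:1, so the empirical formula is F3LiMg

F3LiMg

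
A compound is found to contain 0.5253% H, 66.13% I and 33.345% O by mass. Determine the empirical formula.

HIO4

Assume 100 g: 0.5253 g H, 66.13 g I, 33.345 g O.
H: 0.5253 g ÷ 1.008 g/mol = 0.5211 mol
I: 66.13 g ÷ 126.90 g/mol = 0.5211 mol
O: 33.345 g ÷ 16.00 g/mol = 2.084 mol
Smallest is I at 0.5211 mol; normalising gives H 1.000, I 1.000, O 3.999
→ HIO4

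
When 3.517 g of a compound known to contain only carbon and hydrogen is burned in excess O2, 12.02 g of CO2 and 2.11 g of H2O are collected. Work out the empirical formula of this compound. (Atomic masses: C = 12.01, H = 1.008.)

mol C = 12.02 / 44.01 = 0.2731; mass C = 0.2731 × 12.01 = 3.280 g
mol H = 2 × (2.11 / 18.02) = 0.2342; mass H = 0.2342 × 1.008 = 0.2361 g
Ratios (÷ 0.2342): C 1.166, H 1.000
Multiply by 6: C 7.00, H 6.00 → C7H6

C7H6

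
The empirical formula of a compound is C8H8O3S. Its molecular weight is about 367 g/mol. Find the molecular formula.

C16H16O6S2

Empirical-formula mass = 184.21 g/mol
n = 367 / 184.21 = 1.99 ≈ 2
Molecular formula = (C8H8O3S)2 = C16H16O6S2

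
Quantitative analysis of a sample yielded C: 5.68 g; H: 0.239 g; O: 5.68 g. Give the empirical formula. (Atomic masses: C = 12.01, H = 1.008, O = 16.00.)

C4H2O3

C: 5.68 g ÷ 12.01 g/mol = 0.4729 mol
H: 0.239 g ÷ 1.008 g/mol = 0.2371 mol
O: 5.68 g ÷ 16.00 g/mol = 0.355 mol
Ratios (÷ 0.2371): C 1.995, H 1.000, O 1.497
×2: C 3.99, H 2.00, O 2.99 → C4H2O3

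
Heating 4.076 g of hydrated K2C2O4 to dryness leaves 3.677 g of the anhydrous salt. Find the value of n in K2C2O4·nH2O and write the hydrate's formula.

K2C2O4·H2O

Mass of water lost = 4.076 − 3.677 = 0.399 g → 0.399 / 18.02 = 0.02214 mol H2O
Molar mass of K2C2O4 = 166.22 g/mol → mol K2C2O4 = 3.677 / 166.22 = 0.02212
n = 0.02214 / 0.02212 = 1.00 ≈ 1 → K2C2O4·H2O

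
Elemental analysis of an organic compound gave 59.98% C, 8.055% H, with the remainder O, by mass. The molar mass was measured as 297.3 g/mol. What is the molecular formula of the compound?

C15H24O6

Assume 100 g: 59.98 g C, 8.055 g H, 31.965 g O.
Moles — C: 59.98 / 12.01 = 4.994 mol; H: 8.055 / 1.008 = 7.991 mol; O: 31.965 / 16.00 = 1.998 mol
Ratios (÷ 1.998): C 2.500, H 4.000, O 1.000
×2: C 5.00, H 8.00, O 2.00 → C5H8O2
Empirical-formula mass = 100.11 g/mol
n = 297.3 / 100.11 = 2.97 ≈ 3
Molecular formula = (C5H8O2)×3 = C15H24O6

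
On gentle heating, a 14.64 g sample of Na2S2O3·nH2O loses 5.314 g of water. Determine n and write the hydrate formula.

Mass of anhydrous Na2S2O3 = 14.64 − 5.314 = 9.326 g
mol H2O = 5.314 / 18.02 = 0.2949
Molar mass of Na2S2O3 = 158.12 g/mol → mol Na2S2O3 = 9.326 / 158.12 = 0.05898
n = 0.2949 / 0.05898 = 5.00 ≈ 5 → Na2S2O3·5H2O

Na2S2O3·5H2O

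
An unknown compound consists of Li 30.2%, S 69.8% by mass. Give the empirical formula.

Li2S

Assume 100 g: 30.2 g Li, 69.8 g S.
n(Li) = 30.2/6.94 = 4.352, n(S) = 69.8/32.07 = 2.176
Divide by the smallest (2.176 mol S): Li 1.999, S 1.000
Ratio ≈ 2:1, so the empirical formula is Li2S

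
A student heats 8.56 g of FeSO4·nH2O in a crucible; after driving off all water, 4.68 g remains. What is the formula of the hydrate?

FeSO4·7H2O

Mass of water lost = 8.56 − 4.68 = 3.88 g → 3.88 / 18.02 = 0.2153 mol H2O
Molar mass of FeSO4 = 151.92 g/mol → mol FeSO4 = 4.68 / 151.92 = 0.03081
n = 0.2153 / 0.03081 = 6.99 ≈ 7 → FeSO4·7H2O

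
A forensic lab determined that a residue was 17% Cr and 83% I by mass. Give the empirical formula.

Assume 100 g: 17 g Cr, 83 g I.
Cr: 17 g ÷ 52.00 g/mol = 0.3269 mol
I: 83 g ÷ 126.90 g/mol = 0.6541 mol
Ratios (÷ 0.3269): Cr 1.000, I 2.001
≈ 1:2 → CrI2

CrI2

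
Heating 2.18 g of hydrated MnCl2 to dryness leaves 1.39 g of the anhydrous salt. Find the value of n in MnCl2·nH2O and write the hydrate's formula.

Mass of water lost = 2.18 − 1.39 = 0.79 g → 0.79 / 18.02 = 0.04384 mol H2O
Molar mass of MnCl2 = 125.84 g/mol → mol MnCl2 = 1.39 / 125.84 = 0.01105
n = 0.04384 / 0.01105 = 3.97 ≈ 4 → MnCl2·4H2O

MnCl2·4H2O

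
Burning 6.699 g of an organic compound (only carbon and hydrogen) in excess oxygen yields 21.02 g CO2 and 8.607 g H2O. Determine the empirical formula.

mol C = 21.02 / 44.01 = 0.4776; mass C = 0.4776 × 12.01 = 5.736 g
mol H = 2 × (8.607 / 18.02) = 0.9553; mass H = 0.9553 × 1.008 = 0.9629 g
Ratios (÷ 0.4776): C 1.000, H 2.000
Ratio ≈ 1:2, so the empirical formula is CH2

CH2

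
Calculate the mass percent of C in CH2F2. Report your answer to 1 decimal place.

Molar mass = 1(12.01) + 2(1.008) + 2(19.00) = 52.026 g/mol
Mass of C per mole = 1 × 12.01 = 12.010 g
% C = 12.010 / 52.026 × 100 = 23.1%

23.1%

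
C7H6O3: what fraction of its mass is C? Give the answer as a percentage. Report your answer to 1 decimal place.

Molar mass = 7(12.01) + 6(1.008) + 3(16.00) = 138.118 g/mol
Mass of C per mole = 7 × 12.01 = 84.070 g
% C = 84.070 / 138.118 × 100 = 60.9%

60.9%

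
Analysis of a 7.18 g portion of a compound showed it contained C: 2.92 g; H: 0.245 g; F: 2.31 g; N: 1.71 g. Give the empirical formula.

Moles — C: 2.92 / 12.01 = 0.2431 mol; H: 0.245 / 1.008 = 0.2431 mol; F: 2.31 / 19.00 = 0.1216 mol; N: 1.71 / 14.01 = 0.1221 mol
Smallest is F at 0.1216 mol; normalising gives C 2.000, H 1.999, F 1.000, N 1.004
Ratio ≈ 2:2:1:1, so the empirical formula is C2H2FN

C2H2FN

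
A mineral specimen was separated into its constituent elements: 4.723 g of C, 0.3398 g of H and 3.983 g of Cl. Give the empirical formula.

C7H6Cl2

Moles — C: 4.723 / 12.01 = 0.3933 mol; H: 0.3398 / 1.008 = 0.3371 mol; Cl: 3.983 / 35.45 = 0.1124 mol
Ratios (÷ 0.1124): C 3.500, H 3.000, Cl 1.000
×2: C 7.00, H 6.00, Cl 2.00 → C7H6Cl2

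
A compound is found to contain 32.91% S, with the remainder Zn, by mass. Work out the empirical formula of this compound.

Assume 100 g: 32.91 g S, 67.09 g Zn.
S: 32.91 g ÷ 32.07 g/mol = 1.026 mol
Zn: 67.09 g ÷ 65.38 g/mol = 1.026 mol
Divide by the smallest (1.026 mol Zn): S 1.000, Zn 1.000
≈ 1:1 → SZn

SZn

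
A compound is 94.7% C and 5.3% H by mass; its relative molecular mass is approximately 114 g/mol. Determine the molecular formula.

Assume 100 g: 94.7 g C, 5.3 g H.
C: 94.7 g ÷ 12.01 g/mol = 7.885 mol
H: 5.3 g ÷ 1.008 g/mol = 5.258 mol
Ratios (÷ 5.258): C 1.500, H 1.000
×2: C 3.00, H 2.00 → C3H2
Empirical-formula mass = 38.05 g/mol
n = 114 / 38.05 = 3.00 ≈ 3
Molecular formula = (C3H2)×3 = C9H6

C9H6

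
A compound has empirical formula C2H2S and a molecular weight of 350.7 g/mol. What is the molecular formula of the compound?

Empirical-formula mass = 58.11 g/mol
n = 350.7 / 58.11 = 6.04 ≈ 6
Molecular formula = (C2H2S)6 = C12H12S6

C12H12S6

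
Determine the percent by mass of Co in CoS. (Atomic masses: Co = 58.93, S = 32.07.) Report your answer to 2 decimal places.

64.76%

Molar mass = 1(58.93) + 1(32.07) = 91.000 g/mol
Mass of Co per mole = 1 × 58.93 = 58.930 g
% Co = 58.930 / 91.000 × 100 = 64.76%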